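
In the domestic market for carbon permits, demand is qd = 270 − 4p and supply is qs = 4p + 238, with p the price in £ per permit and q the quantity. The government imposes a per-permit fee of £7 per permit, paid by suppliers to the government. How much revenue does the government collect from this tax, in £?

Without the tax, 270 − 4p = 4p + 238 gives 8p = 32, so p* = £4 and q* = 254.
With the tax collected from suppliers, supply shifts: qs = 4(p − 7) + 238.
Solving gives q = 240 with buyers paying £7.5 and suppliers receiving £0.5 (the £7 wedge).
Revenue = t · Q = 7 · 240 = £1680.

Tax revenue = £1680.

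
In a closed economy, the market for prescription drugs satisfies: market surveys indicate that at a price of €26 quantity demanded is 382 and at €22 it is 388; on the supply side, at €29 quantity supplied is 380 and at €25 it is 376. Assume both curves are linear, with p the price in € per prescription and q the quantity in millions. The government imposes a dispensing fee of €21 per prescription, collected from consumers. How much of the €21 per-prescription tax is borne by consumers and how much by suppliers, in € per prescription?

Consumers bear €8.4 per prescription; suppliers bear €12.6 per prescription.

Demand slope: (388 − 382)/(22 − 26) = -1.5, so qd = 421 − 1.5p.
Supply slope: (376 − 380)/(25 − 29) = 1, so qs = p + 351.
Without the tax, 421 − 1.5p = p + 351 gives 2.5p = 70, so p* = €28 and q* = 379.
With the tax collected from consumers, demand (in seller-price terms) shifts: qd = 421 − 1.5(p + 21).
New equilibrium: consumers pay €36.4, suppliers receive €15.4, q = 366.4. (Wedge: pb − ps = 21.)
Burden on consumers: €8.4; on suppliers: €12.6. (They sum to €21.)
The less price-elastic side of the market bears the larger share of a per-unit tax.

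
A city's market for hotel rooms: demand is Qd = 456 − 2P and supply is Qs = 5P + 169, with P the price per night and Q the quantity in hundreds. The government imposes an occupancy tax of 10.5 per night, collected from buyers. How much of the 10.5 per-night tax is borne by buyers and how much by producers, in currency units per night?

Buyers bear 7.5 per night; producers bear 3 per night.

Before the tax: set 456 − 2P = 5P + 169 → P* = 41, Q* = 374.
With the tax collected from buyers, demand (in seller-price terms) shifts: Qd = 456 − 2(P + 10.5).
Solving gives Q = 359 with buyers paying 48.5 and producers receiving 38 (the 10.5 wedge).
Burden on buyers: 7.5; on producers: 3. (They sum to 10.5.)
The less price-elastic side of the market bears the larger share of a per-unit tax.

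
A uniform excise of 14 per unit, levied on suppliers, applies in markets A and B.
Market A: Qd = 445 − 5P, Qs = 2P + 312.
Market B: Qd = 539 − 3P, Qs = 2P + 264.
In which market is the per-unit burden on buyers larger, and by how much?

Market B, by 1.6.

Market A: pre-tax P* = 19, Q* = 350; post-tax Q = 330; per-unit burden on buyers = 4.
Market B: pre-tax P* = 55, Q* = 374; post-tax Q = 357.2; per-unit burden on buyers = 5.6.
Difference: 4 vs 5.6 → market B is larger by 1.6.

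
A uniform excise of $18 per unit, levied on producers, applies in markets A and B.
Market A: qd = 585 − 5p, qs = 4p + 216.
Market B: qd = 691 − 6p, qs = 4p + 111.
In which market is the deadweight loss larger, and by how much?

Market B, by $28.8.

Market A: pre-tax p* = $41, q* = 380; post-tax q = 340; deadweight loss = $360.
Market B: pre-tax p* = $58, q* = 343; post-tax q = 299.8; deadweight loss = $388.8.
Difference: $360 vs $388.8 → market B is larger by $28.8.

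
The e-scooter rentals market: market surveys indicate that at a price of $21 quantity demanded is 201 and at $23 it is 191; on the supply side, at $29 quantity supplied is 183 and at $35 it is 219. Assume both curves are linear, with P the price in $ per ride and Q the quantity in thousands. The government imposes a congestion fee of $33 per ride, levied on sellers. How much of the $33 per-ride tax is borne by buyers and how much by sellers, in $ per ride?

Demand slope: (191 − 201)/(23 − 21) = -5, so Qd = 306 − 5P.
Supply slope: (219 − 183)/(35 − 29) = 6, so Qs = 6P + 9.
Before the tax: set 306 − 5P = 6P + 9 → P* = $27, Q* = 171.
With the tax collected from sellers, supply shifts: Qs = 6(P − 33) + 9.
New equilibrium: buyers pay $45, sellers receive $12, Q = 81. (Wedge: Pb − Ps = 33.)
Burden on buyers: $18; on sellers: $15. (They sum to $33.)

Buyers bear $18 per ride; sellers bear $15 per ride.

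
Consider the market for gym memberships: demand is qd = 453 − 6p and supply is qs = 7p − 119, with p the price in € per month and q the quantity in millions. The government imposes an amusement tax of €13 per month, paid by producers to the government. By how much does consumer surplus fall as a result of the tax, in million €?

Consumer surplus falls by €1176 million.

Without the tax, 453 − 6p = 7p − 119 gives 13p = 572, so p* = €44 and q* = 189.
With the tax collected from producers, supply shifts: qs = 7(p − 13) − 119.
Solving gives q = 147 with consumers paying €51 and producers receiving €38 (the €13 wedge).
ΔCS is the trapezoid between Q = 147 and Q = 189 of height €7: ½ · (189 + 147) · 7 = €1176.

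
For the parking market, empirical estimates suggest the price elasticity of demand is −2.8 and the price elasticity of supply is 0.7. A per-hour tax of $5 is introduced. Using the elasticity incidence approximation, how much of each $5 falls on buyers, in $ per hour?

Incidence ratio: buyers' share ≈ εs / (εs + |εd|) = 0.7 / (0.7 + 2.8) = 0.2.
So buyers bear ≈ 0.2 × $5 = $1; producers bear $4.

Buyers bear ≈ $1 per hour.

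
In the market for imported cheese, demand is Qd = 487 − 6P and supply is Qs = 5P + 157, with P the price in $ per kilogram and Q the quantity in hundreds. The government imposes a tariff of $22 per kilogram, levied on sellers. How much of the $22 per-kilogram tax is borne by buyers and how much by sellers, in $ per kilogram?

Without the tax, 487 − 6P = 5P + 157 gives 11P = 330, so P* = $30 and Q* = 307.
With the tax collected from sellers, supply shifts: Qs = 5(P − 22) + 157.
New equilibrium: buyers pay $40, sellers receive $18, Q = 247. (Wedge: Pb − Ps = 22.)
Burden on buyers: $10; on sellers: $12. (They sum to $22.)
The less price-elastic side of the market bears the larger share of a per-unit tax.

Buyers bear $10 per kilogram; sellers bear $12 per kilogram.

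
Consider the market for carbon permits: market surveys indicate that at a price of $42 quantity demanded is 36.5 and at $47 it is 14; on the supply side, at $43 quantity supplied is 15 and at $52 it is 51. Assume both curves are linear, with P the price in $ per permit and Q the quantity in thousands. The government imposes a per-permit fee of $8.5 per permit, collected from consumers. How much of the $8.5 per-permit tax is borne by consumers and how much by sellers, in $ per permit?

Demand slope: (14 − 36.5)/(47 − 42) = -4.5, so Qd = 225.5 − 4.5P.
Supply slope: (51 − 15)/(52 − 43) = 4, so Qs = 4P − 157.
Without the tax, 225.5 − 4.5P = 4P − 157 gives 8.5P = 382.5, so P* = $45 and Q* = 23.
With the tax collected from consumers, demand (in seller-price terms) shifts: Qd = 225.5 − 4.5(P + 8.5).
New equilibrium: consumers pay $49, sellers receive $40.5, Q = 5. (Wedge: Pb − Ps = 8.5.)
Burden on consumers: $4; on sellers: $4.5. (They sum to $8.5.)
The less price-elastic side of the market bears the larger share of a per-unit tax.

Consumers bear $4 per permit; sellers bear $4.5 per permit.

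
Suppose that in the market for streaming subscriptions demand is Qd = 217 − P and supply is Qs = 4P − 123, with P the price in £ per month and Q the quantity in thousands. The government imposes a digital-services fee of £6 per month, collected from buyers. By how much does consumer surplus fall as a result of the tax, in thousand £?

Before the tax: set 217 − P = 4P − 123 → P* = £68, Q* = 149.
With the tax collected from buyers, demand (in seller-price terms) shifts: Qd = 217 − (P + 6).
New equilibrium: buyers pay £72.8, suppliers receive £66.8, Q = 144.2. (Wedge: Pb − Ps = 6.)
ΔCS is the trapezoid between Q = 144.2 and Q = 149 of height £4.8: ½ · (149 + 144.2) · 4.8 = £703.68.

Consumer surplus falls by £703.68 thousand.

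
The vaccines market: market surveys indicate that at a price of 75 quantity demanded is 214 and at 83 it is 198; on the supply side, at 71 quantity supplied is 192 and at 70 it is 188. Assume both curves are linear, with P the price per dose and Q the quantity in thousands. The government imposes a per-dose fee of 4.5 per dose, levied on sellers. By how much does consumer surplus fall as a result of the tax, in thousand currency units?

Demand slope: (198 − 214)/(83 − 75) = -2, so Qd = 364 − 2P.
Supply slope: (188 − 192)/(70 − 71) = 4, so Qs = 4P − 92.
Before the tax: set 364 − 2P = 4P − 92 → P* = 76, Q* = 212.
With the tax collected from sellers, supply shifts: Qs = 4(P − 4.5) − 92.
New equilibrium: consumers pay 79, sellers receive 74.5, Q = 206. (Wedge: Pb − Ps = 4.5.)
ΔCS is the trapezoid between Q = 206 and Q = 212 of height 3: ½ · (212 + 206) · 3 = 627.

Consumer surplus falls by 627 thousand.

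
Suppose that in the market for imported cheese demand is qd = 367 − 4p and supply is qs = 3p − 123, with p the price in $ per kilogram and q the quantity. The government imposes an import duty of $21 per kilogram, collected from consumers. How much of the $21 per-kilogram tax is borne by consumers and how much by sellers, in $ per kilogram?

Before the tax: set 367 − 4p = 3p − 123 → p* = $70, q* = 87.
With the tax collected from consumers, demand (in seller-price terms) shifts: qd = 367 − 4(p + 21).
New equilibrium: consumers pay $79, sellers receive $58, q = 51. (Wedge: pb − ps = 21.)
Burden on consumers: $9; on sellers: $12. (They sum to $21.)

Consumers bear $9 per kilogram; sellers bear $12 per kilogram.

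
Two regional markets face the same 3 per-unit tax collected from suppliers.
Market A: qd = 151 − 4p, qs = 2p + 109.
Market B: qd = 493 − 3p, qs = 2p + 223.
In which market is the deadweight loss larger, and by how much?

Market A, by 0.6.

Market A: pre-tax p* = 7, q* = 123; post-tax q = 119; deadweight loss = 6.
Market B: pre-tax p* = 54, q* = 331; post-tax q = 327.4; deadweight loss = 5.4.
Difference: 6 vs 5.4 → market A is larger by 0.6.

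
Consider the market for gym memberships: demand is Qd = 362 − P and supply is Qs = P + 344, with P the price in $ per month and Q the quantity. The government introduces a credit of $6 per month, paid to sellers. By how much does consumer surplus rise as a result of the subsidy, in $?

Consumer surplus rises by $1063.5.

Without the subsidy, 362 − P = P + 344 gives 2P = 18, so P* = $9 and Q* = 353.
With a per-unit subsidy paid to sellers, each receives P + 6 per unit sold, so supply becomes Qs = (P + 6) + 344.
Solving gives Q = 356 with buyers paying $6 and sellers receiving $12 (the $6 wedge).
ΔCS is the trapezoid between Q = 356 and Q = 353 of height $3: ½ · (353 + 356) · 3 = $1063.5.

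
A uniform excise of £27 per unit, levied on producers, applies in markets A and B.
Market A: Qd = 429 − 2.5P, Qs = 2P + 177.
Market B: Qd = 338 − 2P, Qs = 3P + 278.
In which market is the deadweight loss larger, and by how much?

Market B, by £32.4.

Market A: pre-tax P* = £56, Q* = 289; post-tax Q = 259; deadweight loss = £405.
Market B: pre-tax P* = £12, Q* = 314; post-tax Q = 281.6; deadweight loss = £437.4.
Difference: £405 vs £437.4 → market B is larger by £32.4.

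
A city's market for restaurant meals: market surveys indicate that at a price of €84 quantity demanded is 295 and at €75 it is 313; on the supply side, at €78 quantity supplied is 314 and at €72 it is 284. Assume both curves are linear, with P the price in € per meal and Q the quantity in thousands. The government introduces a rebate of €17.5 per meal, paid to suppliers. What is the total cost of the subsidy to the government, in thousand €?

Demand slope: (313 − 295)/(75 − 84) = -2, so Qd = 463 − 2P.
Supply slope: (284 − 314)/(72 − 78) = 5, so Qs = 5P − 76.
Before the subsidy: set 463 − 2P = 5P − 76 → P* = €77, Q* = 309.
With a per-unit subsidy paid to suppliers, each receives P + 17.5 per unit sold, so supply becomes Qs = 5(P + 17.5) − 76.
New equilibrium: consumers pay €64.5, suppliers receive €82, Q = 334. (Wedge: Pb − Ps = −17.5.)
Outlay = t · Q = 17.5 · 334 = €5845.

Government outlay = €5845 thousand.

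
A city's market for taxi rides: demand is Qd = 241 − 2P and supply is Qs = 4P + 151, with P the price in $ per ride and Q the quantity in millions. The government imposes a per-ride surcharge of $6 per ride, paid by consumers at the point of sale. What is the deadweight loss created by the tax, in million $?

Before the tax: set 241 − 2P = 4P + 151 → P* = $15, Q* = 211.
With the tax collected from consumers, demand (in seller-price terms) shifts: Qd = 241 − 2(P + 6).
Solving gives Q = 203 with consumers paying $19 and sellers receiving $13 (the $6 wedge).
Quantity falls by |ΔQ| = |211 − 203| = 8.
DWL = ½ · t · |ΔQ| = ½ · 6 · 8 = $24.

Deadweight loss = $24 million.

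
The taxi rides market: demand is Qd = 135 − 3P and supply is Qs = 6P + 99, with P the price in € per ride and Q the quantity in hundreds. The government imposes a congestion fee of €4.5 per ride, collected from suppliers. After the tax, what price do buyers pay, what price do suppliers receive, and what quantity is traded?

Buyers pay €7; suppliers receive €2.5; quantity = 114.

Without the tax, 135 − 3P = 6P + 99 gives 9P = 36, so P* = €4 and Q* = 123.
With the tax collected from suppliers, supply shifts: Qs = 6(P − 4.5) + 99.
Solving gives Q = 114 with buyers paying €7 and suppliers receiving €2.5 (the €4.5 wedge).
The less price-elastic side of the market bears the larger share of a per-unit tax.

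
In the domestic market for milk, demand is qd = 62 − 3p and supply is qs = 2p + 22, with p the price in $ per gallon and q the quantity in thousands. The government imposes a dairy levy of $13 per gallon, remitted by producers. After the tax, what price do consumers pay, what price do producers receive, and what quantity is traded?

Before the tax: set 62 − 3p = 2p + 22 → p* = $8, q* = 38.
With the tax collected from producers, supply shifts: qs = 2(p − 13) + 22.
New equilibrium: consumers pay $13.2, producers receive $0.2, q = 22.4. (Wedge: pb − ps = 13.)
The less price-elastic side of the market bears the larger share of a per-unit tax.

Consumers pay $13.2; producers receive $0.2; quantity = 22.4.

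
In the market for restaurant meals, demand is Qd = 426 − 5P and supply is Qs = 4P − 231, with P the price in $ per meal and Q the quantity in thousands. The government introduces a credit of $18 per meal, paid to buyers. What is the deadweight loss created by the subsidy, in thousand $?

Without the subsidy, 426 − 5P = 4P − 231 gives 9P = 657, so P* = $73 and Q* = 61.
With a per-unit subsidy paid to buyers, each effectively pays P − 18, so demand becomes Qd = 426 − 5(P − 18).
Solving gives Q = 101 with buyers paying $65 and suppliers receiving $83 (the $18 wedge).
Quantity rises by |ΔQ| = |61 − 101| = 40.
DWL = ½ · t · |ΔQ| = ½ · 18 · 40 = $360.

Deadweight loss = $360 thousand.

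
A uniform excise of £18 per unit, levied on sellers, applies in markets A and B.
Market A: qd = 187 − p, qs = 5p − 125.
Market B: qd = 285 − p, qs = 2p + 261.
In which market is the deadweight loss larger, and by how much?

Market A, by £27.

Market A: pre-tax p* = £52, q* = 135; post-tax q = 120; deadweight loss = £135.
Market B: pre-tax p* = £8, q* = 277; post-tax q = 265; deadweight loss = £108.
Difference: £135 vs £108 → market A is larger by £27.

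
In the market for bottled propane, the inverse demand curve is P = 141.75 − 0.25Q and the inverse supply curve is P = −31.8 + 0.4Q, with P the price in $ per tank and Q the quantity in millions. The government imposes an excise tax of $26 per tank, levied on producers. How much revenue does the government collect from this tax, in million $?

Tax revenue = $5902 million.

Inverting to Q(P) form: Qd = 567 − 4P; Qs = 2.5P + 79.5.
Without the tax, 567 − 4P = 2.5P + 79.5 gives 6.5P = 487.5, so P* = $75 and Q* = 267.
With the tax collected from producers, supply shifts: Qs = 2.5(P − 26) + 79.5.
New equilibrium: consumers pay $85, producers receive $59, Q = 227. (Wedge: Pb − Ps = 26.)
Revenue = t · Q = 26 · 227 = $5902.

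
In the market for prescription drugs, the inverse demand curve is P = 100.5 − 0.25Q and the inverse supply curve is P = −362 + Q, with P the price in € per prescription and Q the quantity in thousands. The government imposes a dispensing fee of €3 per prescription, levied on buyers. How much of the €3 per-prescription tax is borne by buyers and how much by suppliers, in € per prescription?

Inverting to Q(P) form: Qd = 402 − 4P; Qs = P + 362.
Before the tax: set 402 − 4P = P + 362 → P* = €8, Q* = 370.
With the tax collected from buyers, demand (in seller-price terms) shifts: Qd = 402 − 4(P + 3).
Solving gives Q = 367.6 with buyers paying €8.6 and suppliers receiving €5.6 (the €3 wedge).
Burden on buyers: €0.6; on suppliers: €2.4. (They sum to €3.)

Buyers bear €0.6 per prescription; suppliers bear €2.4 per prescription.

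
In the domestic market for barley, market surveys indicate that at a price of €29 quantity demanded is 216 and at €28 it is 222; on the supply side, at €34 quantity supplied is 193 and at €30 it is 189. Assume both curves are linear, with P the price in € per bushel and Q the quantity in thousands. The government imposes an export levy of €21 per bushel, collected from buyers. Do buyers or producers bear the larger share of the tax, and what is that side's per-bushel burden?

Demand slope: (222 − 216)/(28 − 29) = -6, so Qd = 390 − 6P.
Supply slope: (189 − 193)/(30 − 34) = 1, so Qs = P + 159.
Before the tax: set 390 − 6P = P + 159 → P* = €33, Q* = 192.
With the tax collected from buyers, demand (in seller-price terms) shifts: Qd = 390 − 6(P + 21).
Solving gives Q = 174 with buyers paying €36 and producers receiving €15 (the €21 wedge).
Per-bushel burden: buyers €3, producers €18.
Producers take the larger share because supply is less price-elastic here (demand slope 6 vs supply slope 1).

Producers bear the larger share: €18 per bushel.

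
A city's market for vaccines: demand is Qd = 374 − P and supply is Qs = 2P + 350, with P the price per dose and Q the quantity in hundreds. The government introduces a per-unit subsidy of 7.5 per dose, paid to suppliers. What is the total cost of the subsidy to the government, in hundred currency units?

Government outlay = 2782.5 hundred.

Without the subsidy, 374 − P = 2P + 350 gives 3P = 24, so P* = 8 and Q* = 366.
With a per-unit subsidy paid to suppliers, each receives P + 7.5 per unit sold, so supply becomes Qs = 2(P + 7.5) + 350.
New equilibrium: consumers pay 3, suppliers receive 10.5, Q = 371. (Wedge: Pb − Ps = −7.5.)
Outlay = t · Q = 7.5 · 371 = 2782.5.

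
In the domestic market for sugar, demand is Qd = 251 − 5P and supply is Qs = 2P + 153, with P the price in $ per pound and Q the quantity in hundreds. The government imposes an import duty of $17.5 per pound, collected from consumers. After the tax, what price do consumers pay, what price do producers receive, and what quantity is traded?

Consumers pay $19; producers receive $1.5; quantity = 156.

Without the tax, 251 − 5P = 2P + 153 gives 7P = 98, so P* = $14 and Q* = 181.
With the tax collected from consumers, demand (in seller-price terms) shifts: Qd = 251 − 5(P + 17.5).
New equilibrium: consumers pay $19, producers receive $1.5, Q = 156. (Wedge: Pb − Ps = 17.5.)
The less price-elastic side of the market bears the larger share of a per-unit tax.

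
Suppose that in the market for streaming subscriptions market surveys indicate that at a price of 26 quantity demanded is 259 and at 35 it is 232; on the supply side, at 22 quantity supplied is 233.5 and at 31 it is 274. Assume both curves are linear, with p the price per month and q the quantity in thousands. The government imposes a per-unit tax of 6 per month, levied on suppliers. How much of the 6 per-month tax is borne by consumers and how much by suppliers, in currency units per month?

Demand slope: (232 − 259)/(35 − 26) = -3, so qd = 337 − 3p.
Supply slope: (274 − 233.5)/(31 − 22) = 4.5, so qs = 4.5p + 134.5.
Before the tax: set 337 − 3p = 4.5p + 134.5 → p* = 27, q* = 256.
With the tax collected from suppliers, supply shifts: qs = 4.5(p − 6) + 134.5.
Solving gives q = 245.2 with consumers paying 30.6 and suppliers receiving 24.6 (the 6 wedge).
Burden on consumers: 3.6; on suppliers: 2.4. (They sum to 6.)
The less price-elastic side of the market bears the larger share of a per-unit tax.

Consumers bear 3.6 per month; suppliers bear 2.4 per month.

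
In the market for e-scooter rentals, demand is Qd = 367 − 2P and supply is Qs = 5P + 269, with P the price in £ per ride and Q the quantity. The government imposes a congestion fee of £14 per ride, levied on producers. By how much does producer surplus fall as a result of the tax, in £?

Without the tax, 367 − 2P = 5P + 269 gives 7P = 98, so P* = £14 and Q* = 339.
With the tax collected from producers, supply shifts: Qs = 5(P − 14) + 269.
New equilibrium: buyers pay £24, producers receive £10, Q = 319. (Wedge: Pb − Ps = 14.)
ΔPS is the trapezoid between Q = 319 and Q = 339 of height £4: ½ · (339 + 319) · 4 = £1316.

Producer surplus falls by £1316.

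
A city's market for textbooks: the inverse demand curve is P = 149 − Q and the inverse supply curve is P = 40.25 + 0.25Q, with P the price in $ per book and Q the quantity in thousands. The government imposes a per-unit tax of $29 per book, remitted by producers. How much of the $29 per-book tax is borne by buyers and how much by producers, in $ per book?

Rewrite in direct form: Qd = 149 − P and Qs = 4P − 161.
Without the tax, 149 − P = 4P − 161 gives 5P = 310, so P* = $62 and Q* = 87.
With the tax collected from producers, supply shifts: Qs = 4(P − 29) − 161.
New equilibrium: buyers pay $85.2, producers receive $56.2, Q = 63.8. (Wedge: Pb − Ps = 29.)
Burden on buyers: $23.2; on producers: $5.8. (They sum to $29.)
The less price-elastic side of the market bears the larger share of a per-unit tax.

Buyers bear $23.2 per book; producers bear $5.8 per book.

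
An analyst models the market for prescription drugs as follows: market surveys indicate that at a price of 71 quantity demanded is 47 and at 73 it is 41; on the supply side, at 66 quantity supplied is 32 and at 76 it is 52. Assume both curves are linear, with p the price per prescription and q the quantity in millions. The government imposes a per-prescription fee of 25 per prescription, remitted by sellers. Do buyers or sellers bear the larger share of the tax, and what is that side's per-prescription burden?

Demand slope: (41 − 47)/(73 − 71) = -3, so qd = 260 − 3p.
Supply slope: (52 − 32)/(76 − 66) = 2, so qs = 2p − 100.
Without the tax, 260 − 3p = 2p − 100 gives 5p = 360, so p* = 72 and q* = 44.
With the tax collected from sellers, supply shifts: qs = 2(p − 25) − 100.
New equilibrium: buyers pay 82, sellers receive 57, q = 14. (Wedge: pb − ps = 25.)
Per-prescription burden: buyers 10, sellers 15.
Sellers take the larger share because supply is less price-elastic here (demand slope 3 vs supply slope 2).

Sellers bear the larger share: 15 per prescription.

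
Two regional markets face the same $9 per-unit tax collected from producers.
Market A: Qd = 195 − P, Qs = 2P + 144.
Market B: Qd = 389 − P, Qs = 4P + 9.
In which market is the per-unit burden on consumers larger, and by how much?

Market A: pre-tax P* = $17, Q* = 178; post-tax Q = 172; per-unit burden on consumers = $6.
Market B: pre-tax P* = $76, Q* = 313; post-tax Q = 305.8; per-unit burden on consumers = $7.2.
Difference: $6 vs $7.2 → market B is larger by $1.2.

Market B, by $1.2.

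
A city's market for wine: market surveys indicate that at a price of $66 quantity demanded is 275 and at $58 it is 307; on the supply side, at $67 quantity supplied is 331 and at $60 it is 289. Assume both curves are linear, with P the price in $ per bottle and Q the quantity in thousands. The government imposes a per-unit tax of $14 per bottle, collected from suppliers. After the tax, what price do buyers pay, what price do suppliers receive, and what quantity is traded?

Demand slope: (307 − 275)/(58 − 66) = -4, so Qd = 539 − 4P.
Supply slope: (289 − 331)/(60 − 67) = 6, so Qs = 6P − 71.
Without the tax, 539 − 4P = 6P − 71 gives 10P = 610, so P* = $61 and Q* = 295.
With the tax collected from suppliers, supply shifts: Qs = 6(P − 14) − 71.
Solving gives Q = 261.4 with buyers paying $69.4 and suppliers receiving $55.4 (the $14 wedge).

Buyers pay $69.4; suppliers receive $55.4; quantity = 261.4.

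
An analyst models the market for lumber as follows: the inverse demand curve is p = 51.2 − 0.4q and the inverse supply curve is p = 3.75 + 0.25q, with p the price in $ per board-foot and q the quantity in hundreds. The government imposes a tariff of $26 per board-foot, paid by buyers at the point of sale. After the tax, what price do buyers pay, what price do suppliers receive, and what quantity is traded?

Inverting to q(p) form: qd = 128 − 2.5p; qs = 4p − 15.
Before the tax: set 128 − 2.5p = 4p − 15 → p* = $22, q* = 73.
With the tax collected from buyers, demand (in seller-price terms) shifts: qd = 128 − 2.5(p + 26).
New equilibrium: buyers pay $38, suppliers receive $12, q = 33. (Wedge: pb − ps = 26.)

Buyers pay $38; suppliers receive $12; quantity = 33.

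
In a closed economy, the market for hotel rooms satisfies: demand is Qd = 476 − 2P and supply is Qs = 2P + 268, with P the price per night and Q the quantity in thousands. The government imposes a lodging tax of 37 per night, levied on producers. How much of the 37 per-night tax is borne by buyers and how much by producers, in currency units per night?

Buyers bear 18.5 per night; producers bear 18.5 per night.

Without the tax, 476 − 2P = 2P + 268 gives 4P = 208, so P* = 52 and Q* = 372.
With the tax collected from producers, supply shifts: Qs = 2(P − 37) + 268.
New equilibrium: buyers pay 70.5, producers receive 33.5, Q = 335. (Wedge: Pb − Ps = 37.)
Burden on buyers: 18.5; on producers: 18.5. (They sum to 37.)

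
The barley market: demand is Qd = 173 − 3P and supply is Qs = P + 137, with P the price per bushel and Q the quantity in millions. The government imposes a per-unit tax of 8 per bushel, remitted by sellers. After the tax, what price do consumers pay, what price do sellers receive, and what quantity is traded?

Consumers pay 11; sellers receive 3; quantity = 140.

Without the tax, 173 − 3P = P + 137 gives 4P = 36, so P* = 9 and Q* = 146.
With the tax collected from sellers, supply shifts: Qs = (P − 8) + 137.
Solving gives Q = 140 with consumers paying 11 and sellers receiving 3 (the 8 wedge).
The less price-elastic side of the market bears the larger share of a per-unit tax.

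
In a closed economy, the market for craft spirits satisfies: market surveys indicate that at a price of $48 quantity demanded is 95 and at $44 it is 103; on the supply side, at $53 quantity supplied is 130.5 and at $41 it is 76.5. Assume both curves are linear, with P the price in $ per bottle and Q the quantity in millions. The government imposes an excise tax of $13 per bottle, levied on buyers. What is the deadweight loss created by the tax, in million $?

Demand slope: (103 − 95)/(44 − 48) = -2, so Qd = 191 − 2P.
Supply slope: (76.5 − 130.5)/(41 − 53) = 4.5, so Qs = 4.5P − 108.
Without the tax, 191 − 2P = 4.5P − 108 gives 6.5P = 299, so P* = $46 and Q* = 99.
With the tax collected from buyers, demand (in seller-price terms) shifts: Qd = 191 − 2(P + 13).
New equilibrium: buyers pay $55, producers receive $42, Q = 81. (Wedge: Pb − Ps = 13.)
Quantity falls by |ΔQ| = |99 − 81| = 18.
DWL = ½ · t · |ΔQ| = ½ · 13 · 18 = $117.

Deadweight loss = $117 million.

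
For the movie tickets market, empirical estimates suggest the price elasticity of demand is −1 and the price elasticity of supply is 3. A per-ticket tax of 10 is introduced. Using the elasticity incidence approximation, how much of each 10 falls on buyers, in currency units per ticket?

Buyers bear ≈ 7.5 per ticket.

Incidence ratio: buyers' share ≈ εs / (εs + |εd|) = 3 / (3 + 1) = 0.75.
So buyers bear ≈ 0.75 × 10 = 7.5; sellers bear 2.5.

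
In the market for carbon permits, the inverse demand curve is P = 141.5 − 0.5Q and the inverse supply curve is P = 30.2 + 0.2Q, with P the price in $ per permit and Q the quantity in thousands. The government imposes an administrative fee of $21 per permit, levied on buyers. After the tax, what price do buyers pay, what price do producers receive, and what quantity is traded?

Inverting to Q(P) form: Qd = 283 − 2P; Qs = 5P − 151.
Before the tax: set 283 − 2P = 5P − 151 → P* = $62, Q* = 159.
With the tax collected from buyers, demand (in seller-price terms) shifts: Qd = 283 − 2(P + 21).
Solving gives Q = 129 with buyers paying $77 and producers receiving $56 (the $21 wedge).
The less price-elastic side of the market bears the larger share of a per-unit tax.

Buyers pay $77; producers receive $56; quantity = 129.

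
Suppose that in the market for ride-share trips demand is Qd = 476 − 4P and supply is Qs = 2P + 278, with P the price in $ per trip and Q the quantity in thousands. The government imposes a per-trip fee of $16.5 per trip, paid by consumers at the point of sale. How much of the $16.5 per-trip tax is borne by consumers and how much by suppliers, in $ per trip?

Without the tax, 476 − 4P = 2P + 278 gives 6P = 198, so P* = $33 and Q* = 344.
With the tax collected from consumers, demand (in seller-price terms) shifts: Qd = 476 − 4(P + 16.5).
Solving gives Q = 322 with consumers paying $38.5 and suppliers receiving $22 (the $16.5 wedge).
Burden on consumers: $5.5; on suppliers: $11. (They sum to $16.5.)
The less price-elastic side of the market bears the larger share of a per-unit tax.

Consumers bear $5.5 per trip; suppliers bear $11 per trip.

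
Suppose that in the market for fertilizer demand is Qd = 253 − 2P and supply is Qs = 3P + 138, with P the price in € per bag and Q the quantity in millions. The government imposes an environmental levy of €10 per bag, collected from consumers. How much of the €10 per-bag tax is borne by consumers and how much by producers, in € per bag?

Without the tax, 253 − 2P = 3P + 138 gives 5P = 115, so P* = €23 and Q* = 207.
With the tax collected from consumers, demand (in seller-price terms) shifts: Qd = 253 − 2(P + 10).
Solving gives Q = 195 with consumers paying €29 and producers receiving €19 (the €10 wedge).
Burden on consumers: €6; on producers: €4. (They sum to €10.)

Consumers bear €6 per bag; producers bear €4 per bag.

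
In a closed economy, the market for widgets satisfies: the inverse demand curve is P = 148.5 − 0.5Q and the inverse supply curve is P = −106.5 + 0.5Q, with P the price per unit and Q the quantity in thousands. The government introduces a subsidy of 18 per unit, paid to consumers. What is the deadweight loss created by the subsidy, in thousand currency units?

Deadweight loss = 162 thousand.

Inverting to Q(P) form: Qd = 297 − 2P; Qs = 2P + 213.
Without the subsidy, 297 − 2P = 2P + 213 gives 4P = 84, so P* = 21 and Q* = 255.
With a per-unit subsidy paid to consumers, each effectively pays P − 18, so demand becomes Qd = 297 − 2(P − 18).
Solving gives Q = 273 with consumers paying 12 and producers receiving 30 (the 18 wedge).
Quantity rises by |ΔQ| = |255 − 273| = 18.
DWL = ½ · t · |ΔQ| = ½ · 18 · 18 = 162.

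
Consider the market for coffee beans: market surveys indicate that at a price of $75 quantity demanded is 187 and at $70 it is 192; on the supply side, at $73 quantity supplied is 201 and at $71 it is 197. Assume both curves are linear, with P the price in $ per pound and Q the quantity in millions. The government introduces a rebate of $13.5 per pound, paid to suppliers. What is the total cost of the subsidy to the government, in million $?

Government outlay = $2727 million.

Demand slope: (192 − 187)/(70 − 75) = -1, so Qd = 262 − P.
Supply slope: (197 − 201)/(71 − 73) = 2, so Qs = 2P + 55.
Before the subsidy: set 262 − P = 2P + 55 → P* = $69, Q* = 193.
With a per-unit subsidy paid to suppliers, each receives P + 13.5 per unit sold, so supply becomes Qs = 2(P + 13.5) + 55.
Solving gives Q = 202 with buyers paying $60 and suppliers receiving $73.5 (the $13.5 wedge).
Outlay = t · Q = 13.5 · 202 = $2727.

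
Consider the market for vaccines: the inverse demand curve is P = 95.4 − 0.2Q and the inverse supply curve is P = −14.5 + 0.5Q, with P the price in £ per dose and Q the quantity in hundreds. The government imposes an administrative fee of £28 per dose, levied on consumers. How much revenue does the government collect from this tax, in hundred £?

Tax revenue = £3276 hundred.

Inverting to Q(P) form: Qd = 477 − 5P; Qs = 2P + 29.
Before the tax: set 477 − 5P = 2P + 29 → P* = £64, Q* = 157.
With the tax collected from consumers, demand (in seller-price terms) shifts: Qd = 477 − 5(P + 28).
Solving gives Q = 117 with consumers paying £72 and suppliers receiving £44 (the £28 wedge).
Revenue = t · Q = 28 · 117 = £3276.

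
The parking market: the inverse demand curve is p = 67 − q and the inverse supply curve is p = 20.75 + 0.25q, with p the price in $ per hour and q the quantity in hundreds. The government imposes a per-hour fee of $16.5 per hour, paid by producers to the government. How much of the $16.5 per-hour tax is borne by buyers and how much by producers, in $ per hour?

Rewrite in direct form: qd = 67 − p and qs = 4p − 83.
Without the tax, 67 − p = 4p − 83 gives 5p = 150, so p* = $30 and q* = 37.
With the tax collected from producers, supply shifts: qs = 4(p − 16.5) − 83.
New equilibrium: buyers pay $43.2, producers receive $26.7, q = 23.8. (Wedge: pb − ps = 16.5.)
Burden on buyers: $13.2; on producers: $3.3. (They sum to $16.5.)
The less price-elastic side of the market bears the larger share of a per-unit tax.

Buyers bear $13.2 per hour; producers bear $3.3 per hour.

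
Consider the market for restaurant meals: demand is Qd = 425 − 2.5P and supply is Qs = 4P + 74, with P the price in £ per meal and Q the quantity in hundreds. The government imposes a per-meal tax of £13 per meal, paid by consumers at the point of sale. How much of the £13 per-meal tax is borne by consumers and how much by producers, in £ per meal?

Consumers bear £8 per meal; producers bear £5 per meal.

Before the tax: set 425 − 2.5P = 4P + 74 → P* = £54, Q* = 290.
With the tax collected from consumers, demand (in seller-price terms) shifts: Qd = 425 − 2.5(P + 13).
New equilibrium: consumers pay £62, producers receive £49, Q = 270. (Wedge: Pb − Ps = 13.)
Burden on consumers: £8; on producers: £5. (They sum to £13.)
The less price-elastic side of the market bears the larger share of a per-unit tax.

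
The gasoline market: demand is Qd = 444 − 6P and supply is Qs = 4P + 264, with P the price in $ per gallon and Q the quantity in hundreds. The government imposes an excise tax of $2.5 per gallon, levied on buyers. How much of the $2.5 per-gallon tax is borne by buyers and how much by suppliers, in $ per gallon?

Without the tax, 444 − 6P = 4P + 264 gives 10P = 180, so P* = $18 and Q* = 336.
With the tax collected from buyers, demand (in seller-price terms) shifts: Qd = 444 − 6(P + 2.5).
New equilibrium: buyers pay $19, suppliers receive $16.5, Q = 330. (Wedge: Pb − Ps = 2.5.)
Burden on buyers: $1; on suppliers: $1.5. (They sum to $2.5.)
The less price-elastic side of the market bears the larger share of a per-unit tax.

Buyers bear $1 per gallon; suppliers bear $1.5 per gallon.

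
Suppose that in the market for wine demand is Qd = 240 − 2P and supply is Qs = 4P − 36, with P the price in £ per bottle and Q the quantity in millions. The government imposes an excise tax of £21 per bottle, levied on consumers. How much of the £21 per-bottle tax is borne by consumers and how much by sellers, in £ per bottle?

Before the tax: set 240 − 2P = 4P − 36 → P* = £46, Q* = 148.
With the tax collected from consumers, demand (in seller-price terms) shifts: Qd = 240 − 2(P + 21).
New equilibrium: consumers pay £60, sellers receive £39, Q = 120. (Wedge: Pb − Ps = 21.)
Burden on consumers: £14; on sellers: £7. (They sum to £21.)
The less price-elastic side of the market bears the larger share of a per-unit tax.

Consumers bear £14 per bottle; sellers bear £7 per bottle.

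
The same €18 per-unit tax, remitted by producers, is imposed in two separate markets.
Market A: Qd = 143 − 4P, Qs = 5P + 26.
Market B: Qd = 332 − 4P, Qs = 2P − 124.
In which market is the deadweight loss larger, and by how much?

Market A: pre-tax P* = €13, Q* = 91; post-tax Q = 51; deadweight loss = €360.
Market B: pre-tax P* = €76, Q* = 28; post-tax Q = 4; deadweight loss = €216.
Difference: €360 vs €216 → market A is larger by €144.

Market A, by €144.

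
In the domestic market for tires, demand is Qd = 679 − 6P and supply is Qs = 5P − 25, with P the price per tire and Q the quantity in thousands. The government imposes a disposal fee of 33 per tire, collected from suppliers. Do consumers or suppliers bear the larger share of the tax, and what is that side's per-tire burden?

Without the tax, 679 − 6P = 5P − 25 gives 11P = 704, so P* = 64 and Q* = 295.
With the tax collected from suppliers, supply shifts: Qs = 5(P − 33) − 25.
Solving gives Q = 205 with consumers paying 79 and suppliers receiving 46 (the 33 wedge).
Per-tire burden: consumers 15, suppliers 18.
Suppliers take the larger share because supply is less price-elastic here (demand slope 6 vs supply slope 5).
The less price-elastic side of the market bears the larger share of a per-unit tax.

Suppliers bear the larger share: 18 per tire.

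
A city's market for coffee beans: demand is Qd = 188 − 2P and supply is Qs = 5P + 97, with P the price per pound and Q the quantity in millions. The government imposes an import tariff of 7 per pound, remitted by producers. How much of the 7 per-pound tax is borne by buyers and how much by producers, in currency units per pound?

Buyers bear 5 per pound; producers bear 2 per pound.

Before the tax: set 188 − 2P = 5P + 97 → P* = 13, Q* = 162.
With the tax collected from producers, supply shifts: Qs = 5(P − 7) + 97.
New equilibrium: buyers pay 18, producers receive 11, Q = 152. (Wedge: Pb − Ps = 7.)
Burden on buyers: 5; on producers: 2. (They sum to 7.)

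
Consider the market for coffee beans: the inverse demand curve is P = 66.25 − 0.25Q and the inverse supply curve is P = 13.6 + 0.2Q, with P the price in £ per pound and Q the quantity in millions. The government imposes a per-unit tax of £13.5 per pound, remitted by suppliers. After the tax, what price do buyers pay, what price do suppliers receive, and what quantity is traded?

Rewrite in direct form: Qd = 265 − 4P and Qs = 5P − 68.
Before the tax: set 265 − 4P = 5P − 68 → P* = £37, Q* = 117.
With the tax collected from suppliers, supply shifts: Qs = 5(P − 13.5) − 68.
New equilibrium: buyers pay £44.5, suppliers receive £31, Q = 87. (Wedge: Pb − Ps = 13.5.)
The less price-elastic side of the market bears the larger share of a per-unit tax.

Buyers pay £44.5; suppliers receive £31; quantity = 87.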